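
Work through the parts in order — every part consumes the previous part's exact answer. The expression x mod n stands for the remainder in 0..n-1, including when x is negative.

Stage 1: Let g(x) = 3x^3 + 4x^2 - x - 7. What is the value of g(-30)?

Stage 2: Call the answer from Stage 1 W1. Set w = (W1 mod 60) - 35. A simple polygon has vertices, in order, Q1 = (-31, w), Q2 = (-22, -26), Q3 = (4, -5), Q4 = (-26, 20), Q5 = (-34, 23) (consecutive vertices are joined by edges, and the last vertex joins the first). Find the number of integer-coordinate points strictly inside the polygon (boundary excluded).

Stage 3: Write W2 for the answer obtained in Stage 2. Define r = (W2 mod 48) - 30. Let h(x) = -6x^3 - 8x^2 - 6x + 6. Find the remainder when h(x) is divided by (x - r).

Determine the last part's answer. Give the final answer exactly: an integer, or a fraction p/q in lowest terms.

-5070

Stage 1: 3*(-30)^3 + 4*(-30)^2 - 1*(-30)^1 - 7 = (-81000) + (3600) + (30) + (-7) = -77377; answer -77377
Stage 2: W1 = -77377; w = -12; cross terms: (-31*-26 - -22*-12)=542, (-22*-5 - 4*-26)=214, (4*20 - -26*-5)=-50, (-26*23 - -34*20)=82, (-34*-12 - -31*23)=1121; twice the area = |1909| = 1909; area = 1909/2; boundary points = 1 + 1 + 5 + 1 + 1 = 9; strictly interior points = area - boundary/2 + 1 = 951; answer 951
Stage 3: W2 = 951; r = 9; remainder = value at the root: -6*(9)^3 - 8*(9)^2 - 6*(9)^1 + 6 = (-4374) + (-648) + (-54) + (6) = -5070; answer -5070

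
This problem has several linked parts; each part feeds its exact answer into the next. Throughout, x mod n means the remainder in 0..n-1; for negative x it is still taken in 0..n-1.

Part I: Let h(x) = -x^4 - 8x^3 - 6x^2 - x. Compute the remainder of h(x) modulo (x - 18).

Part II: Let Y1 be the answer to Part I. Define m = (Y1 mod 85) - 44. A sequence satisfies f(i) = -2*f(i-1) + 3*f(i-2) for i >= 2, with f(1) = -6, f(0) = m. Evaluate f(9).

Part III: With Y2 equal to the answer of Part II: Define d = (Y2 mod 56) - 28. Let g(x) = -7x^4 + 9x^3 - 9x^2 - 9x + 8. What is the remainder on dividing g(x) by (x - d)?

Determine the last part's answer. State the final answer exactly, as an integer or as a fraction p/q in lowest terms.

-7498

Part I: remainder = value at the root: -1*(18)^4 - 8*(18)^3 - 6*(18)^2 - 1*(18)^1 = (-104976) + (-46656) + (-1944) + (-18) = -153594; answer -153594
Part II: Y1 = -153594; m = -43; f(2) = -2*(-6) + 3*(-43) = -117; iterating: f(2)=-117, f(3)=216, f(4)=-783, f(5)=2214, f(6)=-6777, f(7)=20196, f(8)=-60723, f(9)=182034; answer 182034
Part III: Y2 = 182034; d = 6; remainder = value at the root: -7*(6)^4 + 9*(6)^3 - 9*(6)^2 - 9*(6)^1 + 8 = (-9072) + (1944) + (-324) + (-54) + (8) = -7498; answer -7498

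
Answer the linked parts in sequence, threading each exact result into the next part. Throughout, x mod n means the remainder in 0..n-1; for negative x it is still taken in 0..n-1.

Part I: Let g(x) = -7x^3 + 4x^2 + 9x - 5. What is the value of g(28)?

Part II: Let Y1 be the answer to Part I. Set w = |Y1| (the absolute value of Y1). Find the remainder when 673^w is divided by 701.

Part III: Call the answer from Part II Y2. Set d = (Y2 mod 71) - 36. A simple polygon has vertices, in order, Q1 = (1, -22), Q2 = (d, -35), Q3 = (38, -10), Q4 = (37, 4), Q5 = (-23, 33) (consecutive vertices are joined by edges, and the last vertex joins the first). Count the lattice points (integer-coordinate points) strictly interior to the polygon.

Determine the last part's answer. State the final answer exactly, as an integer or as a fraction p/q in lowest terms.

Part I: -7*(28)^3 + 4*(28)^2 + 9*(28)^1 - 5 = (-153664) + (3136) + (252) + (-5) = -150281; answer -150281
Part II: Y1 = -150281; w = 150281; squarings mod 701: 673^1=673, 673^2=83, 673^4=580, 673^8=621, 673^16=91, 673^32=570, 673^64=337, 673^128=7, 673^256=49, 673^512=298, 673^1024=478, 673^2048=659, 673^4096=362, 673^8192=658, 673^16384=447, 673^32768=24, 673^65536=576, 673^131072=203; 673^150281 = 673^1 * 673^8 * 673^256 * 673^512 * 673^2048 * 673^16384 * 673^131072 = 556 (mod 701); answer 556
Part III: Y2 = 556; d = 23; cross terms: (1*-35 - 23*-22)=471, (23*-10 - 38*-35)=1100, (38*4 - 37*-10)=522, (37*33 - -23*4)=1313, (-23*-22 - 1*33)=473; twice the area = |3879| = 3879; area = 3879/2; boundary points = 1 + 5 + 1 + 1 + 1 = 9; strictly interior points = area - boundary/2 + 1 = 1936; answer 1936

1936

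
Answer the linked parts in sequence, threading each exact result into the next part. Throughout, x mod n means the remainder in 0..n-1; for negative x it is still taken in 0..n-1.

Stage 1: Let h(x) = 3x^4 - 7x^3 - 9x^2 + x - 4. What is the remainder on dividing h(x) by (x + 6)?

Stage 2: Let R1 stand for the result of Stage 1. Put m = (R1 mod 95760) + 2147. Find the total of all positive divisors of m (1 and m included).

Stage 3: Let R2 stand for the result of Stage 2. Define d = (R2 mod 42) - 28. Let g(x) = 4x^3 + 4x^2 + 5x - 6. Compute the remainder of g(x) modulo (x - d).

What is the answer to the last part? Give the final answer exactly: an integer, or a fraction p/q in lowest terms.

Stage 1: remainder = value at the root: 3*(-6)^4 - 7*(-6)^3 - 9*(-6)^2 + 1*(-6)^1 - 4 = (3888) + (1512) + (-324) + (-6) + (-4) = 5066; answer 5066
Stage 2: R1 = 5066; m = 7213; 7213 is prime, so its only divisors are 1 and 7213; sigma = 1 + 7213 = 7214; answer 7214
Stage 3: R2 = 7214; d = 4; remainder = value at the root: 4*(4)^3 + 4*(4)^2 + 5*(4)^1 - 6 = (256) + (64) + (20) + (-6) = 334; answer 334

334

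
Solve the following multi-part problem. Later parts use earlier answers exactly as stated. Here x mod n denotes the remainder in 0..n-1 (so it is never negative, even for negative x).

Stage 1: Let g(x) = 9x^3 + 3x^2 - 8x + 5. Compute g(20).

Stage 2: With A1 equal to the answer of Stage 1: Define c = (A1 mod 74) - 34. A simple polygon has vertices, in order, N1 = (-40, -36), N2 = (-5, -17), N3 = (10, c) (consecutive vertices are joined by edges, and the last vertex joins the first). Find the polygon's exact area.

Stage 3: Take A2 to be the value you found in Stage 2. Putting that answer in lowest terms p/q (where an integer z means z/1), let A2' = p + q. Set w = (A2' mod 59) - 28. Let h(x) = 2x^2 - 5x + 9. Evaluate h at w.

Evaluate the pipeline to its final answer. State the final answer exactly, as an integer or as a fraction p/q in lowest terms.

636

Stage 1: 9*(20)^3 + 3*(20)^2 - 8*(20)^1 + 5 = (72000) + (1200) + (-160) + (5) = 73045; answer 73045
Stage 2: A1 = 73045; c = -27; cross terms: (-40*-17 - -5*-36)=500, (-5*-27 - 10*-17)=305, (10*-36 - -40*-27)=-1440; twice the area = |-635| = 635; area = 635/2; answer 635/2
Stage 3: A2 = 635/2; threaded value p + q = 637; w = 19; 2*(19)^2 - 5*(19)^1 + 9 = (722) + (-95) + (9) = 636; answer 636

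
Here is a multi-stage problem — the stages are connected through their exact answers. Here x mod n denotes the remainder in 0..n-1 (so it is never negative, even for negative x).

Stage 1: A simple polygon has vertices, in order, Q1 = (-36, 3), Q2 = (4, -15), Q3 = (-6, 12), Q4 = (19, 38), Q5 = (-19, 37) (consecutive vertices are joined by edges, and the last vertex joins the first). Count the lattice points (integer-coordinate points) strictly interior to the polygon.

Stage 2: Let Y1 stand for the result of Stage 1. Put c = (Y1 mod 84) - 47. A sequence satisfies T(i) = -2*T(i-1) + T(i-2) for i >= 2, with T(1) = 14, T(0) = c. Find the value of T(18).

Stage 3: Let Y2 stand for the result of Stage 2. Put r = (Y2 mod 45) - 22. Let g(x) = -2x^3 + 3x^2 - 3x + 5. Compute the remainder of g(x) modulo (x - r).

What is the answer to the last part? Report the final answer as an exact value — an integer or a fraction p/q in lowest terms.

-87

Stage 1: cross terms: (-36*-15 - 4*3)=528, (4*12 - -6*-15)=-42, (-6*38 - 19*12)=-456, (19*37 - -19*38)=1425, (-19*3 - -36*37)=1275; twice the area = |2730| = 2730; area = 1365; boundary points = 2 + 1 + 1 + 1 + 17 = 22; strictly interior points = area - boundary/2 + 1 = 1355; answer 1355
Stage 2: Y1 = 1355; c = -36; T(2) = -2*(14) + 1*(-36) = -64; iterating: T(2)=-64, T(3)=142, T(4)=-348, T(5)=838, T(6)=-2024, T(7)=4886, T(8)=-11796, T(9)=28478, T(10)=-68752, T(11)=165982, T(12)=-400716, T(13)=967414, T(14)=-2335544, T(15)=5638502, T(16)=-13612548, T(17)=32863598, T(18)=-79339744; answer -79339744
Stage 3: Y2 = -79339744; r = 4; remainder = value at the root: -2*(4)^3 + 3*(4)^2 - 3*(4)^1 + 5 = (-128) + (48) + (-12) + (5) = -87; answer -87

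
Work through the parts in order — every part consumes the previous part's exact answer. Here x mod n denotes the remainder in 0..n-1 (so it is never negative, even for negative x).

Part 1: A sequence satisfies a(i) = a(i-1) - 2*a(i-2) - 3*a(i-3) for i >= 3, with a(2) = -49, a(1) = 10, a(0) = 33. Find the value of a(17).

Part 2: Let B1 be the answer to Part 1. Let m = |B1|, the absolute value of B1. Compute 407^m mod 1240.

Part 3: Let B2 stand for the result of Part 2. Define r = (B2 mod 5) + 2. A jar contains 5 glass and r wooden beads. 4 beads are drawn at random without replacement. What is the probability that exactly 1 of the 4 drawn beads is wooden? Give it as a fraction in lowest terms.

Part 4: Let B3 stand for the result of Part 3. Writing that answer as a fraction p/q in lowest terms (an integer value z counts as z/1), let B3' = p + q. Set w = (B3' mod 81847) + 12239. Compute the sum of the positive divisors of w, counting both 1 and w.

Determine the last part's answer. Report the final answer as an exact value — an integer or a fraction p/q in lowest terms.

Part 1: a(3) = 1*(-49) - 2*(10) - 3*(33) = -168; iterating: a(3)=-168, a(4)=-100, a(5)=383, a(6)=1087, a(7)=621, a(8)=-2702, a(9)=-7205, a(10)=-3664, a(11)=18852, a(12)=47795, a(13)=21083, a(14)=-131063, a(15)=-316614, a(16)=-117737, a(17)=908680; answer 908680
Part 2: B1 = 908680; m = 908680; squarings mod 1240: 407^1=407, 407^2=729, 407^4=721, 407^8=281, 407^16=841, 407^32=481, 407^64=721, 407^128=281, 407^256=841, 407^512=481, 407^1024=721, 407^2048=281, 407^4096=841, 407^8192=481, 407^16384=721, 407^32768=281, 407^65536=841, 407^131072=481, 407^262144=721, 407^524288=281; 407^908680 = 407^8 * 407^128 * 407^256 * 407^1024 * 407^2048 * 407^4096 * 407^16384 * 407^32768 * 407^65536 * 407^262144 * 407^524288 = 1 (mod 1240); answer 1
Part 3: B2 = 1; r = 3; total draws C(8,4) = 70; favorable C(3,1)*C(5,3) = 30; P = 3/7; answer 3/7
Part 4: B3 = 3/7; threaded value p + q = 10; w = 12249; 12249 = 3^2 * 1361; sigma = (1 + 3 + 9) * (1 + 1361) = 13 * 1362 = 17706; answer 17706

17706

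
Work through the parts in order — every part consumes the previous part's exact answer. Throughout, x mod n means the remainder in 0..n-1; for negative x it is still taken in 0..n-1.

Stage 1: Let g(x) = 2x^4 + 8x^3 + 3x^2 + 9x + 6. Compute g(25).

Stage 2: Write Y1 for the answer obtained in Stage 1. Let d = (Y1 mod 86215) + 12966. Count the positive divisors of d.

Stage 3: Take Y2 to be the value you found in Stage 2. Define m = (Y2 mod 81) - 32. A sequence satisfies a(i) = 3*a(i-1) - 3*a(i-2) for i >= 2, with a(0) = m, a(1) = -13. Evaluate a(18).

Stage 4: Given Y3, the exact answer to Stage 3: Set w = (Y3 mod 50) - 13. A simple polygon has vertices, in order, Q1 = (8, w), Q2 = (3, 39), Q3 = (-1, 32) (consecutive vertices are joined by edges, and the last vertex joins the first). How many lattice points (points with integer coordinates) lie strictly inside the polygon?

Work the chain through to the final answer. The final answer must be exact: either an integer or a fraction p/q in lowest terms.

101

Stage 1: 2*(25)^4 + 8*(25)^3 + 3*(25)^2 + 9*(25)^1 + 6 = (781250) + (125000) + (1875) + (225) + (6) = 908356; answer 908356
Stage 2: Y1 = 908356; d = 59172; 59172 = 2^2 * 3 * 4931; number of divisors = (2+1) * (1+1) * (1+1) = 12; answer 12
Stage 3: Y2 = 12; m = -20; a(2) = 3*(-13) - 3*(-20) = 21; iterating: a(2)=21, a(3)=102, a(4)=243, a(5)=423, a(6)=540, a(7)=351, a(8)=-567, a(9)=-2754, a(10)=-6561, a(11)=-11421, a(12)=-14580, a(13)=-9477, a(14)=15309, a(15)=74358, a(16)=177147, a(17)=308367, a(18)=393660; answer 393660
Stage 4: Y3 = 393660; w = -3; cross terms: (8*39 - 3*-3)=321, (3*32 - -1*39)=135, (-1*-3 - 8*32)=-253; twice the area = |203| = 203; area = 203/2; boundary points = 1 + 1 + 1 = 3; strictly interior points = area - boundary/2 + 1 = 101; answer 101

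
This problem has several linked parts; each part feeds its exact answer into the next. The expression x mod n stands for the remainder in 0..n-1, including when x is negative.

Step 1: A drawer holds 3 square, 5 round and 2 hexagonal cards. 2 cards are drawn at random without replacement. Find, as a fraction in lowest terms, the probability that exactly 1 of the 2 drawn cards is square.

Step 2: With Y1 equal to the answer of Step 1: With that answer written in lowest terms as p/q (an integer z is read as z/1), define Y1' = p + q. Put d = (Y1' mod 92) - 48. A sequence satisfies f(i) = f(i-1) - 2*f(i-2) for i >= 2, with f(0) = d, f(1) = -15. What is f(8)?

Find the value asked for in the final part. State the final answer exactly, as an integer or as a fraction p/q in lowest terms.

Step 1: total draws C(10,2) = 45; favorable C(3,1)*C(7,1) = 21; P = 7/15; answer 7/15
Step 2: Y1 = 7/15; threaded value p + q = 22; d = -26; f(2) = 1*(-15) - 2*(-26) = 37; iterating: f(2)=37, f(3)=67, f(4)=-7, f(5)=-141, f(6)=-127, f(7)=155, f(8)=409; answer 409

409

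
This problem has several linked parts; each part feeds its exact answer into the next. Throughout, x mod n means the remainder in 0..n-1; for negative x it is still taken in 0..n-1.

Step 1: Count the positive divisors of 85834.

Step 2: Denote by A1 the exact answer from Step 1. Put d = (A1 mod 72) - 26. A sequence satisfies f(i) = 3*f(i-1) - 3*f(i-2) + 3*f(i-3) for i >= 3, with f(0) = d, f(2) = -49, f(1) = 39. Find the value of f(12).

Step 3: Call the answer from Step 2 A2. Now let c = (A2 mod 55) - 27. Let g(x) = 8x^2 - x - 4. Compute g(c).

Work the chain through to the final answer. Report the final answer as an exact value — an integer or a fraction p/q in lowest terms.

191

Step 1: 85834 = 2 * 7 * 6131; number of divisors = (1+1) * (1+1) * (1+1) = 8; answer 8
Step 2: A1 = 8; d = -18; f(3) = 3*(-49) - 3*(39) + 3*(-18) = -318; iterating: f(3)=-318, f(4)=-690, f(5)=-1263, f(6)=-2673, f(7)=-6300, f(8)=-14670, f(9)=-33129, f(10)=-74277, f(11)=-167454, f(12)=-378918; answer -378918
Step 3: A2 = -378918; c = 5; 8*(5)^2 - 1*(5)^1 - 4 = (200) + (-5) + (-4) = 191; answer 191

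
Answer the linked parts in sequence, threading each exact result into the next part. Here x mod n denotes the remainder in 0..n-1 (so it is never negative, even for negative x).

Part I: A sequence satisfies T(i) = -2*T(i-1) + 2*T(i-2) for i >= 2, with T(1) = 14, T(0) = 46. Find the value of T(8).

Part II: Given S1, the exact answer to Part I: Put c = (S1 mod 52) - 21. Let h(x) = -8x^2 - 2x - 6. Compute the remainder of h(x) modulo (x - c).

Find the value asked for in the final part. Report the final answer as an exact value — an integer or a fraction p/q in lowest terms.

Part I: T(2) = -2*(14) + 2*(46) = 64; iterating: T(2)=64, T(3)=-100, T(4)=328, T(5)=-856, T(6)=2368, T(7)=-6448, T(8)=17632; answer 17632
Part II: S1 = 17632; c = -17; remainder = value at the root: -8*(-17)^2 - 2*(-17)^1 - 6 = (-2312) + (34) + (-6) = -2284; answer -2284

-2284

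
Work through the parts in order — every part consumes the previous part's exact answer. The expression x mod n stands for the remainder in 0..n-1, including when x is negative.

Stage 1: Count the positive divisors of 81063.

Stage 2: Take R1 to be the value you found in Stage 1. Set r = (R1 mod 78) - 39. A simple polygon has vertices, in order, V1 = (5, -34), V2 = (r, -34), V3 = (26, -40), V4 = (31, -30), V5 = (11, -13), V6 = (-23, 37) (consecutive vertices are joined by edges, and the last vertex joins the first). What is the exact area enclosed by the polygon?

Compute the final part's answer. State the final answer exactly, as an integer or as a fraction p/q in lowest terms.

Stage 1: 81063 = 3^2 * 9007; number of divisors = (2+1) * (1+1) = 6; answer 6
Stage 2: R1 = 6; r = -33; cross terms: (5*-34 - -33*-34)=-1292, (-33*-40 - 26*-34)=2204, (26*-30 - 31*-40)=460, (31*-13 - 11*-30)=-73, (11*37 - -23*-13)=108, (-23*-34 - 5*37)=597; twice the area = |2004| = 2004; area = 1002; answer 1002

1002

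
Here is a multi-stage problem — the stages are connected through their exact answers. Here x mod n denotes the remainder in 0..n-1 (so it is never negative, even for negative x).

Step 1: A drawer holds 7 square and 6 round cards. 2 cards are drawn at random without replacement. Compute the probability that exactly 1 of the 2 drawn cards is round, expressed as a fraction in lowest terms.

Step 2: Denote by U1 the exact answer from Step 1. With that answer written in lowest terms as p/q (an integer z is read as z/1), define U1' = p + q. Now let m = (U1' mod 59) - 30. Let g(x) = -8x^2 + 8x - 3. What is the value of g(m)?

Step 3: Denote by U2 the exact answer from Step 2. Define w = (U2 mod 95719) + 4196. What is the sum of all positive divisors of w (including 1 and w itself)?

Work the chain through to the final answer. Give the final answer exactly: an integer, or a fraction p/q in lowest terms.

Step 1: total draws C(13,2) = 78; favorable C(6,1)*C(7,1) = 42; P = 7/13; answer 7/13
Step 2: U1 = 7/13; threaded value p + q = 20; m = -10; -8*(-10)^2 + 8*(-10)^1 - 3 = (-800) + (-80) + (-3) = -883; answer -883
Step 3: U2 = -883; w = 99032; 99032 = 2^3 * 12379; sigma = (1 + 2 + 4 + 8) * (1 + 12379) = 15 * 12380 = 185700; answer 185700

185700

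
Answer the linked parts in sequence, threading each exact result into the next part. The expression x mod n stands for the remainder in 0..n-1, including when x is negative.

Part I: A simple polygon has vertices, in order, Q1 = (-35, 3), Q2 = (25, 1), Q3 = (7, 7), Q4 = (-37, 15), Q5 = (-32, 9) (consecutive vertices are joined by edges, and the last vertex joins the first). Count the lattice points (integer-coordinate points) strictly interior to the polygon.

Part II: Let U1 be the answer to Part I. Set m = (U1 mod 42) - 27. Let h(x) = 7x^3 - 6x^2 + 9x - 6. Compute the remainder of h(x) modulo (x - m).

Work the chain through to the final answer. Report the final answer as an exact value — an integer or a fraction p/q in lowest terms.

Part I: cross terms: (-35*1 - 25*3)=-110, (25*7 - 7*1)=168, (7*15 - -37*7)=364, (-37*9 - -32*15)=147, (-32*3 - -35*9)=219; twice the area = |788| = 788; area = 394; boundary points = 2 + 6 + 4 + 1 + 3 = 16; strictly interior points = area - boundary/2 + 1 = 387; answer 387
Part II: U1 = 387; m = -18; remainder = value at the root: 7*(-18)^3 - 6*(-18)^2 + 9*(-18)^1 - 6 = (-40824) + (-1944) + (-162) + (-6) = -42936; answer -42936

-42936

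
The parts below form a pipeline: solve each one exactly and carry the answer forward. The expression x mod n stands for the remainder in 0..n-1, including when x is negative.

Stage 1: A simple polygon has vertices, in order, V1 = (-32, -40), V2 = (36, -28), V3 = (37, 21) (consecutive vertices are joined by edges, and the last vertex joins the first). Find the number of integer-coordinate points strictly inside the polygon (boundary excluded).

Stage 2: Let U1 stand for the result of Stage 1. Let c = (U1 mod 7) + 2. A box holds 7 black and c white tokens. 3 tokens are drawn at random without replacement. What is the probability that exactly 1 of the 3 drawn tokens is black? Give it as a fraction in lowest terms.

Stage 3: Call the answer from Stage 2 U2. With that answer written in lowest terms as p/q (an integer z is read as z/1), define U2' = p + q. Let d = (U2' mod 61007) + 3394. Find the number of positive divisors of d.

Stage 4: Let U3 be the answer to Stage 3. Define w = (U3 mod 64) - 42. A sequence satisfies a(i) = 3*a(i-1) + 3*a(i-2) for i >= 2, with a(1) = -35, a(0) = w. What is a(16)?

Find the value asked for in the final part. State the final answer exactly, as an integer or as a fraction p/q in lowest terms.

Stage 1: cross terms: (-32*-28 - 36*-40)=2336, (36*21 - 37*-28)=1792, (37*-40 - -32*21)=-808; twice the area = |3320| = 3320; area = 1660; boundary points = 4 + 1 + 1 = 6; strictly interior points = area - boundary/2 + 1 = 1658; answer 1658
Stage 2: U1 = 1658; c = 8; total draws C(15,3) = 455; favorable C(7,1)*C(8,2) = 196; P = 28/65; answer 28/65
Stage 3: U2 = 28/65; threaded value p + q = 93; d = 3487; 3487 = 11 * 317; number of divisors = (1+1) * (1+1) = 4; answer 4
Stage 4: U3 = 4; w = -38; a(2) = 3*(-35) + 3*(-38) = -219; iterating: a(2)=-219, a(3)=-762, a(4)=-2943, a(5)=-11115, a(6)=-42174, a(7)=-159867, a(8)=-606123, a(9)=-2297970, a(10)=-8712279, a(11)=-33030747, a(12)=-125229078, a(13)=-474779475, a(14)=-1800025659, a(15)=-6824415402, a(16)=-25873323183; answer -25873323183

-25873323183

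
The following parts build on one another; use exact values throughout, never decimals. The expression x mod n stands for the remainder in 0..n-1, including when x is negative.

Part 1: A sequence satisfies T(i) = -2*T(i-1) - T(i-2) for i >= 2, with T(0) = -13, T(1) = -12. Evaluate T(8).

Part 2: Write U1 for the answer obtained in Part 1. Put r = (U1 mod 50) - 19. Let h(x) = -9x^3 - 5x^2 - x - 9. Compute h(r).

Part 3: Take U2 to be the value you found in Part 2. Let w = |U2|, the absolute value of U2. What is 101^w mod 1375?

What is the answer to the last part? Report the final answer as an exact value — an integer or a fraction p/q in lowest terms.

626

Part 1: T(2) = -2*(-12) - 1*(-13) = 37; iterating: T(2)=37, T(3)=-62, T(4)=87, T(5)=-112, T(6)=137, T(7)=-162, T(8)=187; answer 187
Part 2: U1 = 187; r = 18; -9*(18)^3 - 5*(18)^2 - 1*(18)^1 - 9 = (-52488) + (-1620) + (-18) + (-9) = -54135; answer -54135
Part 3: U2 = -54135; w = 54135; squarings mod 1375: 101^1=101, 101^2=576, 101^4=401, 101^8=1301, 101^16=1351, 101^32=576, 101^64=401, 101^128=1301, 101^256=1351, 101^512=576, 101^1024=401, 101^2048=1301, 101^4096=1351, 101^8192=576, 101^16384=401, 101^32768=1301; 101^54135 = 101^1 * 101^2 * 101^4 * 101^16 * 101^32 * 101^64 * 101^256 * 101^512 * 101^4096 * 101^16384 * 101^32768 = 626 (mod 1375); answer 626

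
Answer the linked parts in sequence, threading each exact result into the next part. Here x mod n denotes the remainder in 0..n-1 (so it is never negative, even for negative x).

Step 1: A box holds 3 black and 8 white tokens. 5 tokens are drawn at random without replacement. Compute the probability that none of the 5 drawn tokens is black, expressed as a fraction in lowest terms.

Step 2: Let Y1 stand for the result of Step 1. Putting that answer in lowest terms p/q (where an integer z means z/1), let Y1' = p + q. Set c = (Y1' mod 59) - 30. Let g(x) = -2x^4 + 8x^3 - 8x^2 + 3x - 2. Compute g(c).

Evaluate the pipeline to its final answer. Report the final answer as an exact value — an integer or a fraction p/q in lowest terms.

Step 1: total draws C(11,5) = 462; favorable C(8,5) = 56; P = 4/33; answer 4/33
Step 2: Y1 = 4/33; threaded value p + q = 37; c = 7; -2*(7)^4 + 8*(7)^3 - 8*(7)^2 + 3*(7)^1 - 2 = (-4802) + (2744) + (-392) + (21) + (-2) = -2431; answer -2431

-2431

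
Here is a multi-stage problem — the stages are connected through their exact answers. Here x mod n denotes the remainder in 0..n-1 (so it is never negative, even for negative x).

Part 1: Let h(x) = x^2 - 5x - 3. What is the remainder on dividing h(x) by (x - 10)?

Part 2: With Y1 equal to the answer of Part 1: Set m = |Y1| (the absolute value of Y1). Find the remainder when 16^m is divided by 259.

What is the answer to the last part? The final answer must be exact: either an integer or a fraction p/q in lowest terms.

256

Part 1: remainder = value at the root: 1*(10)^2 - 5*(10)^1 - 3 = (100) + (-50) + (-3) = 47; answer 47
Part 2: Y1 = 47; m = 47; squarings mod 259: 16^1=16, 16^2=256, 16^4=9, 16^8=81, 16^16=86, 16^32=144; 16^47 = 16^1 * 16^2 * 16^4 * 16^8 * 16^32 = 256 (mod 259); answer 256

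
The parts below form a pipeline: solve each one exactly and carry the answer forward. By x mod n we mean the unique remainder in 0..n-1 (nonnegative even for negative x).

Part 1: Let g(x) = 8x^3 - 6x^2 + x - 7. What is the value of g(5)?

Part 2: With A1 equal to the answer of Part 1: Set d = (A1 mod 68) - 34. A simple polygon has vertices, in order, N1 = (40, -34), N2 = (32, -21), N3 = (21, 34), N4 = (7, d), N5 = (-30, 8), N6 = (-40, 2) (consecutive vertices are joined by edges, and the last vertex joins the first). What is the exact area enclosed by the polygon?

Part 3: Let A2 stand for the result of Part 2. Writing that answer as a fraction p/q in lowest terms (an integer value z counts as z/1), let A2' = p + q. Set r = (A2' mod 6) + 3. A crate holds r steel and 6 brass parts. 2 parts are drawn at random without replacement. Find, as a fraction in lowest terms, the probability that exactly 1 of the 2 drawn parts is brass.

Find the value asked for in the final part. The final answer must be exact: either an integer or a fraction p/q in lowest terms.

48/91

Part 1: 8*(5)^3 - 6*(5)^2 + 1*(5)^1 - 7 = (1000) + (-150) + (5) + (-7) = 848; answer 848
Part 2: A1 = 848; d = -2; cross terms: (40*-21 - 32*-34)=248, (32*34 - 21*-21)=1529, (21*-2 - 7*34)=-280, (7*8 - -30*-2)=-4, (-30*2 - -40*8)=260, (-40*-34 - 40*2)=1280; twice the area = |3033| = 3033; area = 3033/2; answer 3033/2
Part 3: A2 = 3033/2; threaded value p + q = 3035; r = 8; total draws C(14,2) = 91; favorable C(6,1)*C(8,1) = 48; P = 48/91; answer 48/91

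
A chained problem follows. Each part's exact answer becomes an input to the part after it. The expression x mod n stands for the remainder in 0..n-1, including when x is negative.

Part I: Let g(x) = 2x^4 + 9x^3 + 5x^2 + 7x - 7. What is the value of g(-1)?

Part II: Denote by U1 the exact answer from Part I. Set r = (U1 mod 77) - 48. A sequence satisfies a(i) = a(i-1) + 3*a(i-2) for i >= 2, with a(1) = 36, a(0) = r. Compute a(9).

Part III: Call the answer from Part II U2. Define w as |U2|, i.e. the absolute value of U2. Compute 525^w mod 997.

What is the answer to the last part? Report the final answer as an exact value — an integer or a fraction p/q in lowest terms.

627

Part I: 2*(-1)^4 + 9*(-1)^3 + 5*(-1)^2 + 7*(-1)^1 - 7 = (2) + (-9) + (5) + (-7) + (-7) = -16; answer -16
Part II: U1 = -16; r = 13; a(2) = 1*(36) + 3*(13) = 75; iterating: a(2)=75, a(3)=183, a(4)=408, a(5)=957, a(6)=2181, a(7)=5052, a(8)=11595, a(9)=26751; answer 26751
Part III: U2 = 26751; w = 26751; squarings mod 997: 525^1=525, 525^2=453, 525^4=824, 525^8=19, 525^16=361, 525^32=711, 525^64=42, 525^128=767, 525^256=59, 525^512=490, 525^1024=820, 525^2048=422, 525^4096=618, 525^8192=73, 525^16384=344; 525^26751 = 525^1 * 525^2 * 525^4 * 525^8 * 525^16 * 525^32 * 525^64 * 525^2048 * 525^8192 * 525^16384 = 627 (mod 997); answer 627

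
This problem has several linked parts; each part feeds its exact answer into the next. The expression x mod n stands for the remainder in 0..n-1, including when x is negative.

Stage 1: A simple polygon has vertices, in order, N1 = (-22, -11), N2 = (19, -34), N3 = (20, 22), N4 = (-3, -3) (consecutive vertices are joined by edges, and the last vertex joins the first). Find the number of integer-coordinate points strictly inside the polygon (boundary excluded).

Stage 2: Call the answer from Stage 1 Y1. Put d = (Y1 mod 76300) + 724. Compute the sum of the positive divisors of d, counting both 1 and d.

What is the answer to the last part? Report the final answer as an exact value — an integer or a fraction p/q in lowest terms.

Stage 1: cross terms: (-22*-34 - 19*-11)=957, (19*22 - 20*-34)=1098, (20*-3 - -3*22)=6, (-3*-11 - -22*-3)=-33; twice the area = |2028| = 2028; area = 1014; boundary points = 1 + 1 + 1 + 1 = 4; strictly interior points = area - boundary/2 + 1 = 1013; answer 1013
Stage 2: Y1 = 1013; d = 1737; 1737 = 3^2 * 193; sigma = (1 + 3 + 9) * (1 + 193) = 13 * 194 = 2522; answer 2522

2522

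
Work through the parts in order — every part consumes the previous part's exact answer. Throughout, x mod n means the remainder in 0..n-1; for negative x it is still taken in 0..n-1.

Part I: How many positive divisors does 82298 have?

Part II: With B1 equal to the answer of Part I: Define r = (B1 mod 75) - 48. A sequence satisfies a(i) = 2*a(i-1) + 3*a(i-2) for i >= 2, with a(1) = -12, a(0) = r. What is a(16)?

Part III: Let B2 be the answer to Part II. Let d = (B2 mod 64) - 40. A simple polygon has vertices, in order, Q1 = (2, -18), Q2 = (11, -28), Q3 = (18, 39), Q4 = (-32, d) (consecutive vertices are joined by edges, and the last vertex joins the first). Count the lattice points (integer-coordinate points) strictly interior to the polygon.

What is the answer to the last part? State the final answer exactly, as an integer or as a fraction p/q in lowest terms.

1288

Part I: 82298 = 2 * 41149; number of divisors = (1+1) * (1+1) = 4; answer 4
Part II: B1 = 4; r = -44; a(2) = 2*(-12) + 3*(-44) = -156; iterating: a(2)=-156, a(3)=-348, a(4)=-1164, a(5)=-3372, a(6)=-10236, a(7)=-30588, a(8)=-91884, a(9)=-275532, a(10)=-826716, a(11)=-2480028, a(12)=-7440204, a(13)=-22320492, a(14)=-66961596, a(15)=-200884668, a(16)=-602654124; answer -602654124
Part III: B2 = -602654124; d = -20; cross terms: (2*-28 - 11*-18)=142, (11*39 - 18*-28)=933, (18*-20 - -32*39)=888, (-32*-18 - 2*-20)=616; twice the area = |2579| = 2579; area = 2579/2; boundary points = 1 + 1 + 1 + 2 = 5; strictly interior points = area - boundary/2 + 1 = 1288; answer 1288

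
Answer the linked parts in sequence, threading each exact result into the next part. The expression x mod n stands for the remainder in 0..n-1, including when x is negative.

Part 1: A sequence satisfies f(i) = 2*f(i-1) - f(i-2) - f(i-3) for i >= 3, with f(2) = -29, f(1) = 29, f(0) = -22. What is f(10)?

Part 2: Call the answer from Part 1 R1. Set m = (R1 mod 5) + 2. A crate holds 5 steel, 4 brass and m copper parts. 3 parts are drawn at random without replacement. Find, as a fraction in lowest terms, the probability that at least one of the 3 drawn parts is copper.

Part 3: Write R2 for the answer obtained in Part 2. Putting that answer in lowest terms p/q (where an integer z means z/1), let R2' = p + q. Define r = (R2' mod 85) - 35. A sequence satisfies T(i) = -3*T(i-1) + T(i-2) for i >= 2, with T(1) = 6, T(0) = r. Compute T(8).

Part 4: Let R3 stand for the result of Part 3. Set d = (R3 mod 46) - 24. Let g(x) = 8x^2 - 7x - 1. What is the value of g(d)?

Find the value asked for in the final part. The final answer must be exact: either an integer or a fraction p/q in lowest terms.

3339

Part 1: f(3) = 2*(-29) - 1*(29) - 1*(-22) = -65; iterating: f(3)=-65, f(4)=-130, f(5)=-166, f(6)=-137, f(7)=22, f(8)=347, f(9)=809, f(10)=1249; answer 1249
Part 2: R1 = 1249; m = 6; total draws C(15,3) = 455; complement C(9,3) = 84; favorable 455 - 84 = 371; P = 53/65; answer 53/65
Part 3: R2 = 53/65; threaded value p + q = 118; r = -2; T(2) = -3*(6) + 1*(-2) = -20; iterating: T(2)=-20, T(3)=66, T(4)=-218, T(5)=720, T(6)=-2378, T(7)=7854, T(8)=-25940; answer -25940
Part 4: R3 = -25940; d = -20; 8*(-20)^2 - 7*(-20)^1 - 1 = (3200) + (140) + (-1) = 3339; answer 3339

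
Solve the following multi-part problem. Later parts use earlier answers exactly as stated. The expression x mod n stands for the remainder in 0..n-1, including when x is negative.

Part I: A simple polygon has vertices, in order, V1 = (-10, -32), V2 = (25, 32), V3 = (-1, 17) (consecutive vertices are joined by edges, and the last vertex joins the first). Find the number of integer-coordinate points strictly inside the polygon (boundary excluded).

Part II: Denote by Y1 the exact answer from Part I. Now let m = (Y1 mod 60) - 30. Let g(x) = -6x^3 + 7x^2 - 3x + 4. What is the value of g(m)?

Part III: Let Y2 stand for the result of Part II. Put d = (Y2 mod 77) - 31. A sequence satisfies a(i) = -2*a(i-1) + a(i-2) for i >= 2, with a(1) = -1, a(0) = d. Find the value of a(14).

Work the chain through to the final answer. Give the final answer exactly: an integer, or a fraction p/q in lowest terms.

-287289

Part I: cross terms: (-10*32 - 25*-32)=480, (25*17 - -1*32)=457, (-1*-32 - -10*17)=202; twice the area = |1139| = 1139; area = 1139/2; boundary points = 1 + 1 + 1 = 3; strictly interior points = area - boundary/2 + 1 = 569; answer 569
Part II: Y1 = 569; m = -1; -6*(-1)^3 + 7*(-1)^2 - 3*(-1)^1 + 4 = (6) + (7) + (3) + (4) = 20; answer 20
Part III: Y2 = 20; d = -11; a(2) = -2*(-1) + 1*(-11) = -9; iterating: a(2)=-9, a(3)=17, a(4)=-43, a(5)=103, a(6)=-249, a(7)=601, a(8)=-1451, a(9)=3503, a(10)=-8457, a(11)=20417, a(12)=-49291, a(13)=118999, a(14)=-287289; answer -287289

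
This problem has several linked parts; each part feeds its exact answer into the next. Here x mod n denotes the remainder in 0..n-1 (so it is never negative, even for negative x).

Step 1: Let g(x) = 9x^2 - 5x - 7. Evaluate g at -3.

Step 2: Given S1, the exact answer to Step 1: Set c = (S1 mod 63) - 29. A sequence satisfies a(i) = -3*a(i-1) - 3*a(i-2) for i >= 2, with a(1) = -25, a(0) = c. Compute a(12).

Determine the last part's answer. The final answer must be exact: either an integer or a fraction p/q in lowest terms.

Step 1: 9*(-3)^2 - 5*(-3)^1 - 7 = (81) + (15) + (-7) = 89; answer 89
Step 2: S1 = 89; c = -3; a(2) = -3*(-25) - 3*(-3) = 84; iterating: a(2)=84, a(3)=-177, a(4)=279, a(5)=-306, a(6)=81, a(7)=675, a(8)=-2268, a(9)=4779, a(10)=-7533, a(11)=8262, a(12)=-2187; answer -2187

-2187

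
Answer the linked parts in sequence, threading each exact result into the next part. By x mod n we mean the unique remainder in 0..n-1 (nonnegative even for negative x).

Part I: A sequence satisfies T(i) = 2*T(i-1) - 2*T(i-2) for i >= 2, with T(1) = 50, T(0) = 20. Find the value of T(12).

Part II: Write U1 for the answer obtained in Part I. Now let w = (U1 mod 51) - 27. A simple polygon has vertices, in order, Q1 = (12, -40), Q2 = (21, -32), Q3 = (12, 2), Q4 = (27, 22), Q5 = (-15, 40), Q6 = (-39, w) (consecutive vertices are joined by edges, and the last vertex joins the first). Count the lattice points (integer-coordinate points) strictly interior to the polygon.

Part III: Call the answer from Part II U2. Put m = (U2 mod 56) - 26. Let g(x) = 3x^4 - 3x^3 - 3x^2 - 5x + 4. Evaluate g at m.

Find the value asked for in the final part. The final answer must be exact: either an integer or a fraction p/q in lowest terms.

-4

Part I: T(2) = 2*(50) - 2*(20) = 60; iterating: T(2)=60, T(3)=20, T(4)=-80, T(5)=-200, T(6)=-240, T(7)=-80, T(8)=320, T(9)=800, T(10)=960, T(11)=320, T(12)=-1280; answer -1280
Part II: U1 = -1280; w = 19; cross terms: (12*-32 - 21*-40)=456, (21*2 - 12*-32)=426, (12*22 - 27*2)=210, (27*40 - -15*22)=1410, (-15*19 - -39*40)=1275, (-39*-40 - 12*19)=1332; twice the area = |5109| = 5109; area = 5109/2; boundary points = 1 + 1 + 5 + 6 + 3 + 1 = 17; strictly interior points = area - boundary/2 + 1 = 2547; answer 2547
Part III: U2 = 2547; m = 1; 3*(1)^4 - 3*(1)^3 - 3*(1)^2 - 5*(1)^1 + 4 = (3) + (-3) + (-3) + (-5) + (4) = -4; answer -4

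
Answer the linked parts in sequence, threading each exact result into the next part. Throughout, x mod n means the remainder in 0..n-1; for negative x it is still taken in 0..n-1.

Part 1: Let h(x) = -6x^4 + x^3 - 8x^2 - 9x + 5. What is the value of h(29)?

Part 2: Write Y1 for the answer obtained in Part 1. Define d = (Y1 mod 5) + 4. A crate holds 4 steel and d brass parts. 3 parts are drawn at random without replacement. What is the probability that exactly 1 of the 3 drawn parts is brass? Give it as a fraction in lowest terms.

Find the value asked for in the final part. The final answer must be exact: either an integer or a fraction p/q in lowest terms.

Part 1: -6*(29)^4 + 1*(29)^3 - 8*(29)^2 - 9*(29)^1 + 5 = (-4243686) + (24389) + (-6728) + (-261) + (5) = -4226281; answer -4226281
Part 2: Y1 = -4226281; d = 8; total draws C(12,3) = 220; favorable C(8,1)*C(4,2) = 48; P = 12/55; answer 12/55

12/55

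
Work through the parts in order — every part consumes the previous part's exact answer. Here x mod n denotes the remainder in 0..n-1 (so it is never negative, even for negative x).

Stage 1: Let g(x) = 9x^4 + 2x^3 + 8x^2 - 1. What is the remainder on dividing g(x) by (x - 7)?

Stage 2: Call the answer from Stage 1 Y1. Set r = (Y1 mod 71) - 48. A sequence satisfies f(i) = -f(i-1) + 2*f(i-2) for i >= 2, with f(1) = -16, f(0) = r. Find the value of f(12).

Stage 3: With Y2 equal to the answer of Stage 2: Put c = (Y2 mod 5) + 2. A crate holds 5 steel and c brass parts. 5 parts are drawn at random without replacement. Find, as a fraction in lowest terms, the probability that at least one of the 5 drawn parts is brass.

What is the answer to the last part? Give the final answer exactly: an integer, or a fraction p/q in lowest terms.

461/462

Stage 1: remainder = value at the root: 9*(7)^4 + 2*(7)^3 + 8*(7)^2 - 1 = (21609) + (686) + (392) + (-1) = 22686; answer 22686
Stage 2: Y1 = 22686; r = -11; f(2) = -1*(-16) + 2*(-11) = -6; iterating: f(2)=-6, f(3)=-26, f(4)=14, f(5)=-66, f(6)=94, f(7)=-226, f(8)=414, f(9)=-866, f(10)=1694, f(11)=-3426, f(12)=6814; answer 6814
Stage 3: Y2 = 6814; c = 6; total draws C(11,5) = 462; complement C(5,5) = 1; favorable 462 - 1 = 461; P = 461/462; answer 461/462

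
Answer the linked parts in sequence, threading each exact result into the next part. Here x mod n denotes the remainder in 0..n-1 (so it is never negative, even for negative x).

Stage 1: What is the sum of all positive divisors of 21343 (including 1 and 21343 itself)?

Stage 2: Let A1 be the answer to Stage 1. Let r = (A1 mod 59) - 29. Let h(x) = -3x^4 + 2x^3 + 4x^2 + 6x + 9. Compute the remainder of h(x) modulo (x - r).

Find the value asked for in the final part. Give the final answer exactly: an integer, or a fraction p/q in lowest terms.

Stage 1: 21343 = 7 * 3049; sigma = (1 + 7) * (1 + 3049) = 8 * 3050 = 24400; answer 24400
Stage 2: A1 = 24400; r = 4; remainder = value at the root: -3*(4)^4 + 2*(4)^3 + 4*(4)^2 + 6*(4)^1 + 9 = (-768) + (128) + (64) + (24) + (9) = -543; answer -543

-543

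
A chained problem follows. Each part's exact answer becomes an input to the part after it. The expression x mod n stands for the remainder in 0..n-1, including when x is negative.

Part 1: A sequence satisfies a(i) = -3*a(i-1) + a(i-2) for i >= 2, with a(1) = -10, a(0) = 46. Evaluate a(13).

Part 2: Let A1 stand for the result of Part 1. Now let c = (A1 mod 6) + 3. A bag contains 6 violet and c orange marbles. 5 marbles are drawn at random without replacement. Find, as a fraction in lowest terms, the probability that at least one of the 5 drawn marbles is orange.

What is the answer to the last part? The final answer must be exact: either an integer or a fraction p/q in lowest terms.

Part 1: a(2) = -3*(-10) + 1*(46) = 76; iterating: a(2)=76, a(3)=-238, a(4)=790, a(5)=-2608, a(6)=8614, a(7)=-28450, a(8)=93964, a(9)=-310342, a(10)=1024990, a(11)=-3385312, a(12)=11180926, a(13)=-36928090; answer -36928090
Part 2: A1 = -36928090; c = 5; total draws C(11,5) = 462; complement C(6,5) = 6; favorable 462 - 6 = 456; P = 76/77; answer 76/77

76/77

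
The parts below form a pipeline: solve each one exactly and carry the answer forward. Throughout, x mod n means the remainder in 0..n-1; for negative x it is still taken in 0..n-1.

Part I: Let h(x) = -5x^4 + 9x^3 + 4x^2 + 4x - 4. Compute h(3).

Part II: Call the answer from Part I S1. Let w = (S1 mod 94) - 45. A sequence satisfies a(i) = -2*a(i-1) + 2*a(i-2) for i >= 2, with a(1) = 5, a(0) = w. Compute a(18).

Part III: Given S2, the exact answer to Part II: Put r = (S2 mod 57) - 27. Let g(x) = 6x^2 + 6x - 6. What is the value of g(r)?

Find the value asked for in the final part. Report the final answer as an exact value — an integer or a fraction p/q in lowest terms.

330

Part I: -5*(3)^4 + 9*(3)^3 + 4*(3)^2 + 4*(3)^1 - 4 = (-405) + (243) + (36) + (12) + (-4) = -118; answer -118
Part II: S1 = -118; w = 25; a(2) = -2*(5) + 2*(25) = 40; iterating: a(2)=40, a(3)=-70, a(4)=220, a(5)=-580, a(6)=1600, a(7)=-4360, a(8)=11920, a(9)=-32560, a(10)=88960, a(11)=-243040, a(12)=664000, a(13)=-1814080, a(14)=4956160, a(15)=-13540480, a(16)=36993280, a(17)=-101067520, a(18)=276121600; answer 276121600
Part III: S2 = 276121600; r = 7; 6*(7)^2 + 6*(7)^1 - 6 = (294) + (42) + (-6) = 330; answer 330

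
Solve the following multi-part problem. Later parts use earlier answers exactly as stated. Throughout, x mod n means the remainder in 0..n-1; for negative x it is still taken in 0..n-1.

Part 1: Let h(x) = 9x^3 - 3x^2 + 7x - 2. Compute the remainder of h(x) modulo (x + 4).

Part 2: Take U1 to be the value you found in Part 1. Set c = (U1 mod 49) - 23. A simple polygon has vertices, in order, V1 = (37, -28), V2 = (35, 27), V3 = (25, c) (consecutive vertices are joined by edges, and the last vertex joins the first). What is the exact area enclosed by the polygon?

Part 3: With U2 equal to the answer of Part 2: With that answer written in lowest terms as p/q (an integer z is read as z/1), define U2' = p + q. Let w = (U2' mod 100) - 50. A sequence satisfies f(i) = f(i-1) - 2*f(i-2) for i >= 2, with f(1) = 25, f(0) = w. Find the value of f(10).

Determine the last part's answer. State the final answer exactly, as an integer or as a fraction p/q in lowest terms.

1221

Part 1: remainder = value at the root: 9*(-4)^3 - 3*(-4)^2 + 7*(-4)^1 - 2 = (-576) + (-48) + (-28) + (-2) = -654; answer -654
Part 2: U1 = -654; c = 9; cross terms: (37*27 - 35*-28)=1979, (35*9 - 25*27)=-360, (25*-28 - 37*9)=-1033; twice the area = |586| = 586; area = 293; answer 293
Part 3: U2 = 293; threaded value p + q = 294; w = 44; f(2) = 1*(25) - 2*(44) = -63; iterating: f(2)=-63, f(3)=-113, f(4)=13, f(5)=239, f(6)=213, f(7)=-265, f(8)=-691, f(9)=-161, f(10)=1221; answer 1221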